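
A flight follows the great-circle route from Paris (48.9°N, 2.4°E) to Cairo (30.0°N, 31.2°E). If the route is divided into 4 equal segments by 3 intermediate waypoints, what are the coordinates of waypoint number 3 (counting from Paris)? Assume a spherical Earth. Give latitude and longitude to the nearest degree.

≈ 35°N, 25°E

The haversine formula gives a central angle δ ≈ 0.504 rad (28.9°) between the endpoints.
Interpolate at f = 3/4 with slerp weights a = sin((1−f)δ)/sin δ ≈ 0.260, b = sin(fδ)/sin δ ≈ 0.764.
p = a·p₁ + b·p₂ ≈ (0.737, 0.350, 0.578); φ = arcsin(p_z) ≈ 35.32°, λ = atan2(p_y, p_x) ≈ 25.40°.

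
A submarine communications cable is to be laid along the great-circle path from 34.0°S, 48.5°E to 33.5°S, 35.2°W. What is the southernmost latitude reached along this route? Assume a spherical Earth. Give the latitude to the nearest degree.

The great circle lies in the plane with unit normal n̂ = (p₁ × p₂)/|p₁ × p₂|.
Here n̂_z ≈ -0.744; the vertex latitude is φ_max = arccos|n̂_z| ≈ 41.9°.

≈ 42°S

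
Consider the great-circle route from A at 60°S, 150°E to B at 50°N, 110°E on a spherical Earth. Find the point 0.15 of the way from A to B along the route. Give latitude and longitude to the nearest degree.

≈ 44°S, 139°E

The haversine formula gives a central angle δ ≈ 2.001 rad (114.7°) between the endpoints.
Interpolate at f = 0.15 with slerp weights a = sin((1−f)δ)/sin δ ≈ 1.091, b = sin(fδ)/sin δ ≈ 0.325.
p = a·p₁ + b·p₂ ≈ (-0.544, 0.469, -0.696); φ = arcsin(p_z) ≈ -44.08°, λ = atan2(p_y, p_x) ≈ 139.22°.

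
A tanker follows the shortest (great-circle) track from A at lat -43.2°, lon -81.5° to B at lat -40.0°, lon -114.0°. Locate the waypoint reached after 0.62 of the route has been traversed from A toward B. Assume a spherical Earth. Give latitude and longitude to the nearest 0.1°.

Convert each endpoint to a unit vector on the sphere (x = cos φ cos λ, y = cos φ sin λ, z = sin φ).
The central angle between the endpoints is δ = arccos(p₁·p₂) ≈ 0.425 rad (24.4°).
Interpolate at f = 0.62 with slerp weights a = sin((1−f)δ)/sin δ ≈ 0.390, b = sin(fδ)/sin δ ≈ 0.632.
p = a·p₁ + b·p₂ ≈ (-0.155, -0.723, -0.673); φ = arcsin(p_z) ≈ -42.30°, λ = atan2(p_y, p_x) ≈ -102.08°.

≈ lat -42.3°, lon -102.1°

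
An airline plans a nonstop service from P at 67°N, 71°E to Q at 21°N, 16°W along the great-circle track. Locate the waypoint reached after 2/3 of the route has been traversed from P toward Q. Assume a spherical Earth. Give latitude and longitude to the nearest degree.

≈ 42°N, 3°W

From cos δ = sin φ₁ sin φ₂ + cos φ₁ cos φ₂ cos Δλ, the central angle is δ ≈ 1.214 rad (69.6°).
Interpolate at f = 2/3 with slerp weights a = sin((1−f)δ)/sin δ ≈ 0.420, b = sin(fδ)/sin δ ≈ 0.773.
p = a·p₁ + b·p₂ ≈ (0.747, -0.044, 0.664); φ = arcsin(p_z) ≈ 41.58°, λ = atan2(p_y, p_x) ≈ -3.34°.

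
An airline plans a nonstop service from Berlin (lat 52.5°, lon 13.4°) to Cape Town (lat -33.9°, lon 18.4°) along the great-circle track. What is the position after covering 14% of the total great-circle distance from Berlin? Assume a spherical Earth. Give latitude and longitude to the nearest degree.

From cos δ = sin φ₁ sin φ₂ + cos φ₁ cos φ₂ cos Δλ, the central angle is δ ≈ 1.510 rad (86.5°).
Interpolate at f = 0.14 with slerp weights a = sin((1−f)δ)/sin δ ≈ 0.965, b = sin(fδ)/sin δ ≈ 0.210.
p = a·p₁ + b·p₂ ≈ (0.737, 0.191, 0.648); φ = arcsin(p_z) ≈ 40.41°, λ = atan2(p_y, p_x) ≈ 14.54°.

≈ lat 40°, lon 15°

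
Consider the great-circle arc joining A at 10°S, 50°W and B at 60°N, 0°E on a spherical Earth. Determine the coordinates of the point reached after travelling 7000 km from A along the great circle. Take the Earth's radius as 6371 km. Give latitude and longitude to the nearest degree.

Write both endpoints as unit vectors p₁, p₂ with components (cos φ cos λ, cos φ sin λ, sin φ).
The central angle between the endpoints is δ = arccos(p₁·p₂) ≈ 1.404 rad (80.4°). The total great-circle distance is δ·R ≈ 1.404 × 6371 ≈ 8944 km, so the target fraction is f = 7000/8944 ≈ 0.783.
Interpolate at f ≈ 0.783 with slerp weights a = sin((1−f)δ)/sin δ ≈ 0.305, b = sin(fδ)/sin δ ≈ 0.903.
p = a·p₁ + b·p₂ ≈ (0.644, -0.230, 0.729); φ = arcsin(p_z) ≈ 46.83°, λ = atan2(p_y, p_x) ≈ -19.63°.

≈ 47°N, 20°W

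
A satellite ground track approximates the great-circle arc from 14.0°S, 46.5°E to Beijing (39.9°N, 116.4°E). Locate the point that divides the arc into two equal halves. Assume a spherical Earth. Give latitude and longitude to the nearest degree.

The haversine formula gives a central angle δ ≈ 1.470 rad (84.2°) between the endpoints.
Interpolate at f = 1/2 with slerp weights a = sin((1−f)δ)/sin δ ≈ 0.674, b = sin(fδ)/sin δ ≈ 0.674.
p = a·p₁ + b·p₂ ≈ (0.220, 0.938, 0.269); φ = arcsin(p_z) ≈ 15.62°, λ = atan2(p_y, p_x) ≈ 76.78°.

≈ 16°N, 77°E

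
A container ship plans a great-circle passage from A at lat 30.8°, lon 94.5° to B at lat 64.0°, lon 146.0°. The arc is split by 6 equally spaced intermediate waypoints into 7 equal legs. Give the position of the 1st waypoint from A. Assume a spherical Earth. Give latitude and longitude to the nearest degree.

Convert each endpoint to a unit vector on the sphere (x = cos φ cos λ, y = cos φ sin λ, z = sin φ).
The central angle between the endpoints is δ = arccos(p₁·p₂) ≈ 0.803 rad (46.0°).
Interpolate at f = 1/7 with slerp weights a = sin((1−f)δ)/sin δ ≈ 0.883, b = sin(fδ)/sin δ ≈ 0.159.
p = a·p₁ + b·p₂ ≈ (-0.117, 0.795, 0.595); φ = arcsin(p_z) ≈ 36.52°, λ = atan2(p_y, p_x) ≈ 98.39°.

≈ lat 37°, lon 98°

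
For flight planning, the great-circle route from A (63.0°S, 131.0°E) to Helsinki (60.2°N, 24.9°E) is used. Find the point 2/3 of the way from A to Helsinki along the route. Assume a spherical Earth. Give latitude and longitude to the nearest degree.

Write both endpoints as unit vectors p₁, p₂ with components (cos φ cos λ, cos φ sin λ, sin φ).
The central angle between the endpoints is δ = arccos(p₁·p₂) ≈ 2.560 rad (146.7°).
Interpolate at f = 2/3 with slerp weights a = sin((1−f)δ)/sin δ ≈ 1.372, b = sin(fδ)/sin δ ≈ 1.804.
p = a·p₁ + b·p₂ ≈ (0.405, 0.848, 0.343); φ = arcsin(p_z) ≈ 20.06°, λ = atan2(p_y, p_x) ≈ 64.49°.

≈ (20°N, 64°E)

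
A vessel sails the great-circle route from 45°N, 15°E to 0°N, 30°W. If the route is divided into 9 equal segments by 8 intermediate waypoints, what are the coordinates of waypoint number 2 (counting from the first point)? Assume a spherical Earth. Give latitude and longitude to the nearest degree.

≈ 36°N, 1°E

Write both endpoints as unit vectors p₁, p₂ with components (cos φ cos λ, cos φ sin λ, sin φ).
The central angle between the endpoints is δ = arccos(p₁·p₂) ≈ 1.047 rad (60.0°).
Interpolate at f = 2/9 with slerp weights a = sin((1−f)δ)/sin δ ≈ 0.840, b = sin(fδ)/sin δ ≈ 0.266.
p = a·p₁ + b·p₂ ≈ (0.804, 0.021, 0.594); φ = arcsin(p_z) ≈ 36.43°, λ = atan2(p_y, p_x) ≈ 1.46°.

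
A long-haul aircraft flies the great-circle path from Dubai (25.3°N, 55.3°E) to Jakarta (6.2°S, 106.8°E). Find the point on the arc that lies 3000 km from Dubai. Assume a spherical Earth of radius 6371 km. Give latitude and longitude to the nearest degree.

≈ 12°N, 80°E

Write both endpoints as unit vectors p₁, p₂ with components (cos φ cos λ, cos φ sin λ, sin φ).
The central angle between the endpoints is δ = arccos(p₁·p₂) ≈ 1.032 rad (59.1°). The total great-circle distance is δ·R ≈ 1.032 × 6371 ≈ 6573 km, so the target fraction is f = 3000/6573 ≈ 0.456.
Interpolate at f ≈ 0.456 with slerp weights a = sin((1−f)δ)/sin δ ≈ 0.620, b = sin(fδ)/sin δ ≈ 0.529.
p = a·p₁ + b·p₂ ≈ (0.167, 0.964, 0.208); φ = arcsin(p_z) ≈ 11.99°, λ = atan2(p_y, p_x) ≈ 80.17°.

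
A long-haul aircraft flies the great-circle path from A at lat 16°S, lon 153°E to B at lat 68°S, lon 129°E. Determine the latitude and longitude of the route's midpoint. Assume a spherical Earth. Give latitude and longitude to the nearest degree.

Convert each endpoint to a unit vector on the sphere (x = cos φ cos λ, y = cos φ sin λ, z = sin φ).
The central angle between the endpoints is δ = arccos(p₁·p₂) ≈ 0.946 rad (54.2°).
Interpolate at f = 1/2 with slerp weights a = sin((1−f)δ)/sin δ ≈ 0.562, b = sin(fδ)/sin δ ≈ 0.562.
p = a·p₁ + b·p₂ ≈ (-0.614, 0.409, -0.676); φ = arcsin(p_z) ≈ -42.51°, λ = atan2(p_y, p_x) ≈ 146.33°.

≈ lat 43°S, lon 146°E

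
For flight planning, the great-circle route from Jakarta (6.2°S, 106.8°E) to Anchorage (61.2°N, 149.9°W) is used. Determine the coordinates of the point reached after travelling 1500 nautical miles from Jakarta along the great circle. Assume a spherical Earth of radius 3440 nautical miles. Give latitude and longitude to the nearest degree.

Write both endpoints as unit vectors p₁, p₂ with components (cos φ cos λ, cos φ sin λ, sin φ).
The central angle between the endpoints is δ = arccos(p₁·p₂) ≈ 1.777 rad (101.8°). The total great-circle distance is δ·R ≈ 1.777 × 3440 ≈ 6113 nmi, so the target fraction is f = 1500/6113 ≈ 0.245.
Interpolate at f ≈ 0.245 with slerp weights a = sin((1−f)δ)/sin δ ≈ 0.995, b = sin(fδ)/sin δ ≈ 0.432.
p = a·p₁ + b·p₂ ≈ (-0.466, 0.843, 0.271); φ = arcsin(p_z) ≈ 15.71°, λ = atan2(p_y, p_x) ≈ 118.93°.

≈ 16°N, 119°E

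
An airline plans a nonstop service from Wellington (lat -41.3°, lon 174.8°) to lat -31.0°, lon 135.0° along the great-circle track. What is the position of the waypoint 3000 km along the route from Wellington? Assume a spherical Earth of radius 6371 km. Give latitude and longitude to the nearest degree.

≈ lat -34°, lon 142°

The haversine formula gives a central angle δ ≈ 0.583 rad (33.4°) between the endpoints. The total great-circle distance is δ·R ≈ 0.583 × 6371 ≈ 3716 km, so the target fraction is f = 3000/3716 ≈ 0.807.
Interpolate at f ≈ 0.807 with slerp weights a = sin((1−f)δ)/sin δ ≈ 0.204, b = sin(fδ)/sin δ ≈ 0.824.
p = a·p₁ + b·p₂ ≈ (-0.652, 0.513, -0.559); φ = arcsin(p_z) ≈ -33.96°, λ = atan2(p_y, p_x) ≈ 141.78°.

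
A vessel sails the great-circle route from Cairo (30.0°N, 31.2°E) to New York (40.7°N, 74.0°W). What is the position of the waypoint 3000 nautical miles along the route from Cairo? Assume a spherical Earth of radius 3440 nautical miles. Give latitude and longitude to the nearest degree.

Write both endpoints as unit vectors p₁, p₂ with components (cos φ cos λ, cos φ sin λ, sin φ).
The central angle between the endpoints is δ = arccos(p₁·p₂) ≈ 1.416 rad (81.1°). The total great-circle distance is δ·R ≈ 1.416 × 3440 ≈ 4872 nmi, so the target fraction is f = 3000/4872 ≈ 0.616.
Interpolate at f ≈ 0.616 with slerp weights a = sin((1−f)δ)/sin δ ≈ 0.524, b = sin(fδ)/sin δ ≈ 0.775.
p = a·p₁ + b·p₂ ≈ (0.550, -0.330, 0.767); φ = arcsin(p_z) ≈ 50.11°, λ = atan2(p_y, p_x) ≈ -30.93°.

≈ 50°N, 31°W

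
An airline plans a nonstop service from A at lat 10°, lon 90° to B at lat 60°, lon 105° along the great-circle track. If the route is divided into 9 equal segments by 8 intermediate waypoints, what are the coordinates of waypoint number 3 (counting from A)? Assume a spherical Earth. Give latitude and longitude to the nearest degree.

≈ lat 27°, lon 93°

Convert each endpoint to a unit vector on the sphere (x = cos φ cos λ, y = cos φ sin λ, z = sin φ).
The central angle between the endpoints is δ = arccos(p₁·p₂) ≈ 0.894 rad (51.2°).
Interpolate at f = 3/9 with slerp weights a = sin((1−f)δ)/sin δ ≈ 0.720, b = sin(fδ)/sin δ ≈ 0.377.
p = a·p₁ + b·p₂ ≈ (-0.049, 0.891, 0.451); φ = arcsin(p_z) ≈ 26.82°, λ = atan2(p_y, p_x) ≈ 93.13°.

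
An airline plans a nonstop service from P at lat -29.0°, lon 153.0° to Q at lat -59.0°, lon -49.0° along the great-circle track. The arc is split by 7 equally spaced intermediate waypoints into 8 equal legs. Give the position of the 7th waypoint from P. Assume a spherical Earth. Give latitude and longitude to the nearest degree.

≈ lat -69°, lon -59°

Write both endpoints as unit vectors p₁, p₂ with components (cos φ cos λ, cos φ sin λ, sin φ).
The central angle between the endpoints is δ = arccos(p₁·p₂) ≈ 1.573 rad (90.1°).
Interpolate at f = 7/8 with slerp weights a = sin((1−f)δ)/sin δ ≈ 0.195, b = sin(fδ)/sin δ ≈ 0.981.
p = a·p₁ + b·p₂ ≈ (0.179, -0.304, -0.936); φ = arcsin(p_z) ≈ -69.34°, λ = atan2(p_y, p_x) ≈ -59.45°.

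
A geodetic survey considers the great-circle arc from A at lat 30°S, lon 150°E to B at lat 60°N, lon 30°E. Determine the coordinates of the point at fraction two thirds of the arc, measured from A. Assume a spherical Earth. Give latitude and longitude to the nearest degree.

Convert each endpoint to a unit vector on the sphere (x = cos φ cos λ, y = cos φ sin λ, z = sin φ).
The central angle between the endpoints is δ = arccos(p₁·p₂) ≈ 2.278 rad (130.5°).
Interpolate at f = 2/3 with slerp weights a = sin((1−f)δ)/sin δ ≈ 0.905, b = sin(fδ)/sin δ ≈ 1.313.
p = a·p₁ + b·p₂ ≈ (-0.110, 0.720, 0.685); φ = arcsin(p_z) ≈ 43.22°, λ = atan2(p_y, p_x) ≈ 98.70°.

≈ lat 43°N, lon 99°E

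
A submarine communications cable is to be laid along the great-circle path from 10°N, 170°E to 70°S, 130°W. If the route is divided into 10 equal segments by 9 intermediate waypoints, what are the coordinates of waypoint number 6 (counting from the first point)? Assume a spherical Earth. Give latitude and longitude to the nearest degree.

≈ 41°S, 172°W

From cos δ = sin φ₁ sin φ₂ + cos φ₁ cos φ₂ cos Δλ, the central angle is δ ≈ 1.566 rad (89.7°).
Interpolate at f = 6/10 with slerp weights a = sin((1−f)δ)/sin δ ≈ 0.586, b = sin(fδ)/sin δ ≈ 0.807.
p = a·p₁ + b·p₂ ≈ (-0.746, -0.111, -0.657); φ = arcsin(p_z) ≈ -41.05°, λ = atan2(p_y, p_x) ≈ -171.52°.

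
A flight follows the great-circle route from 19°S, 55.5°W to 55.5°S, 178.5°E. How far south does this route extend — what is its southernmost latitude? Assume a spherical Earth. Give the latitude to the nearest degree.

≈ 64°S

The great circle lies in the plane with unit normal n̂ = (p₁ × p₂)/|p₁ × p₂|.
Here n̂_z ≈ -0.434; the vertex latitude is φ_max = arccos|n̂_z| ≈ 64.3°.
Check via Clairaut: cos φ_max = |cos φ₁| · sin C = cos(19.0°)·sin(152.7°) ≈ 0.434, again giving ≈ 64.3°.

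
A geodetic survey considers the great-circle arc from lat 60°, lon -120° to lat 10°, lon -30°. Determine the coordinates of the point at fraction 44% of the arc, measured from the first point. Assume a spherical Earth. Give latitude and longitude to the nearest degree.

≈ lat 47°, lon -62°

Write both endpoints as unit vectors p₁, p₂ with components (cos φ cos λ, cos φ sin λ, sin φ).
The central angle between the endpoints is δ = arccos(p₁·p₂) ≈ 1.420 rad (81.4°).
Interpolate at f = 0.44 with slerp weights a = sin((1−f)δ)/sin δ ≈ 0.722, b = sin(fδ)/sin δ ≈ 0.592.
p = a·p₁ + b·p₂ ≈ (0.324, -0.604, 0.728); φ = arcsin(p_z) ≈ 46.73°, λ = atan2(p_y, p_x) ≈ -61.79°.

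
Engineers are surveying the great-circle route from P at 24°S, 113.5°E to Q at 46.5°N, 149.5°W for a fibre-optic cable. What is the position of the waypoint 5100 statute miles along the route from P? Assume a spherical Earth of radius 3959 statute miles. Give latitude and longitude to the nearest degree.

Write both endpoints as unit vectors p₁, p₂ with components (cos φ cos λ, cos φ sin λ, sin φ).
The central angle between the endpoints is δ = arccos(p₁·p₂) ≈ 1.952 rad (111.8°). The total great-circle distance is δ·R ≈ 1.952 × 3959 ≈ 7726 mi, so the target fraction is f = 5100/7726 ≈ 0.660.
Interpolate at f ≈ 0.660 with slerp weights a = sin((1−f)δ)/sin δ ≈ 0.663, b = sin(fδ)/sin δ ≈ 1.034.
p = a·p₁ + b·p₂ ≈ (-0.855, 0.194, 0.481); φ = arcsin(p_z) ≈ 28.72°, λ = atan2(p_y, p_x) ≈ 167.20°.

≈ 29°N, 167°E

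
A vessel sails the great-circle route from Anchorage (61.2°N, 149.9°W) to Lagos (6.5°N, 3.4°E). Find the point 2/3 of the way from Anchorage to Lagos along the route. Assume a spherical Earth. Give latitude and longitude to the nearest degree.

The haversine formula gives a central angle δ ≈ 1.905 rad (109.2°) between the endpoints.
Interpolate at f = 2/3 with slerp weights a = sin((1−f)δ)/sin δ ≈ 0.628, b = sin(fδ)/sin δ ≈ 1.011.
p = a·p₁ + b·p₂ ≈ (0.741, -0.092, 0.665); φ = arcsin(p_z) ≈ 41.68°, λ = atan2(p_y, p_x) ≈ -7.09°.

≈ (42°N, 7°W)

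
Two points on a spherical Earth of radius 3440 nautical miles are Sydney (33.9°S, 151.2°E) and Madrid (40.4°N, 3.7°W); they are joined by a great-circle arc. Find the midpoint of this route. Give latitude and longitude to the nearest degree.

Write both endpoints as unit vectors p₁, p₂ with components (cos φ cos λ, cos φ sin λ, sin φ).
The central angle between the endpoints is δ = arccos(p₁·p₂) ≈ 2.776 rad (159.0°).
Interpolate at f = 1/2 with slerp weights a = sin((1−f)δ)/sin δ ≈ 2.750, b = sin(fδ)/sin δ ≈ 2.750.
p = a·p₁ + b·p₂ ≈ (0.090, 0.964, 0.249); φ = arcsin(p_z) ≈ 14.39°, λ = atan2(p_y, p_x) ≈ 84.69°.

≈ 14°N, 85°E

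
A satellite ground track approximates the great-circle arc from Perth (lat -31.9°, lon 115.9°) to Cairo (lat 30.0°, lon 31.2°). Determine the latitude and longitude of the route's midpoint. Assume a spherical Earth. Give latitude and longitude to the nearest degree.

Convert each endpoint to a unit vector on the sphere (x = cos φ cos λ, y = cos φ sin λ, z = sin φ).
The central angle between the endpoints is δ = arccos(p₁·p₂) ≈ 1.768 rad (101.3°).
Interpolate at f = 1/2 with slerp weights a = sin((1−f)δ)/sin δ ≈ 0.789, b = sin(fδ)/sin δ ≈ 0.789.
p = a·p₁ + b·p₂ ≈ (0.292, 0.956, -0.022); φ = arcsin(p_z) ≈ -1.29°, λ = atan2(p_y, p_x) ≈ 73.03°.

≈ lat -1°, lon 73°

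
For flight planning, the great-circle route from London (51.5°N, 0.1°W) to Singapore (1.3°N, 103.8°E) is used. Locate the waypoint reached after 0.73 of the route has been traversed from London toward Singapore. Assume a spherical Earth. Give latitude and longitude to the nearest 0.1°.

≈ 21.8°N, 86.9°E

Write both endpoints as unit vectors p₁, p₂ with components (cos φ cos λ, cos φ sin λ, sin φ).
The central angle between the endpoints is δ = arccos(p₁·p₂) ≈ 1.703 rad (97.6°).
Interpolate at f = 0.73 with slerp weights a = sin((1−f)δ)/sin δ ≈ 0.448, b = sin(fδ)/sin δ ≈ 0.955.
p = a·p₁ + b·p₂ ≈ (0.051, 0.927, 0.372); φ = arcsin(p_z) ≈ 21.84°, λ = atan2(p_y, p_x) ≈ 86.86°.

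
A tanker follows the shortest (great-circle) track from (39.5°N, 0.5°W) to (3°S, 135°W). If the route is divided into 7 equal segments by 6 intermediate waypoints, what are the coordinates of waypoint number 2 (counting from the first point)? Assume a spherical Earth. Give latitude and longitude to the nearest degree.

≈ (48°N, 49°W)

Convert each endpoint to a unit vector on the sphere (x = cos φ cos λ, y = cos φ sin λ, z = sin φ).
The central angle between the endpoints is δ = arccos(p₁·p₂) ≈ 2.181 rad (125.0°).
Interpolate at f = 2/7 with slerp weights a = sin((1−f)δ)/sin δ ≈ 1.220, b = sin(fδ)/sin δ ≈ 0.712.
p = a·p₁ + b·p₂ ≈ (0.439, -0.511, 0.739); φ = arcsin(p_z) ≈ 47.65°, λ = atan2(p_y, p_x) ≈ -49.37°.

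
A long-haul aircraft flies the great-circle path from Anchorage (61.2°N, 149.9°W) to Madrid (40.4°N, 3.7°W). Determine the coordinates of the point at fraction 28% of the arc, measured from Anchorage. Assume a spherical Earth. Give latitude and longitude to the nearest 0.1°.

≈ (76.7°N, 107.0°W)

Convert each endpoint to a unit vector on the sphere (x = cos φ cos λ, y = cos φ sin λ, z = sin φ).
The central angle between the endpoints is δ = arccos(p₁·p₂) ≈ 1.305 rad (74.7°).
Interpolate at f = 0.28 with slerp weights a = sin((1−f)δ)/sin δ ≈ 0.837, b = sin(fδ)/sin δ ≈ 0.370.
p = a·p₁ + b·p₂ ≈ (-0.067, -0.220, 0.973); φ = arcsin(p_z) ≈ 76.68°, λ = atan2(p_y, p_x) ≈ -106.99°.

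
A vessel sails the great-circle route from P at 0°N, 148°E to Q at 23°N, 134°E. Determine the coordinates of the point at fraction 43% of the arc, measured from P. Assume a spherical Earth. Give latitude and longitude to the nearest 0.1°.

Write both endpoints as unit vectors p₁, p₂ with components (cos φ cos λ, cos φ sin λ, sin φ).
The central angle between the endpoints is δ = arccos(p₁·p₂) ≈ 0.466 rad (26.7°).
Interpolate at f = 0.43 with slerp weights a = sin((1−f)δ)/sin δ ≈ 0.584, b = sin(fδ)/sin δ ≈ 0.443.
p = a·p₁ + b·p₂ ≈ (-0.779, 0.603, 0.173); φ = arcsin(p_z) ≈ 9.97°, λ = atan2(p_y, p_x) ≈ 142.25°.

≈ 10.0°N, 142.3°E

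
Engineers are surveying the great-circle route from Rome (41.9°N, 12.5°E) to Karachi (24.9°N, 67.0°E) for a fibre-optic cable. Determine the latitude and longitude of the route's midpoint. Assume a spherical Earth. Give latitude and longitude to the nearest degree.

≈ 37°N, 43°E

From cos δ = sin φ₁ sin φ₂ + cos φ₁ cos φ₂ cos Δλ, the central angle is δ ≈ 0.832 rad (47.7°).
Interpolate at f = 1/2 with slerp weights a = sin((1−f)δ)/sin δ ≈ 0.547, b = sin(fδ)/sin δ ≈ 0.547.
p = a·p₁ + b·p₂ ≈ (0.591, 0.544, 0.595); φ = arcsin(p_z) ≈ 36.53°, λ = atan2(p_y, p_x) ≈ 42.66°.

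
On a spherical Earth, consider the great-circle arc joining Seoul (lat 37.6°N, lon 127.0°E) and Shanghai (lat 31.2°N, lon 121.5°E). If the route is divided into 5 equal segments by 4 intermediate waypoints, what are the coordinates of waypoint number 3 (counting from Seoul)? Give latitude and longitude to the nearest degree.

≈ lat 34°N, lon 124°E

From cos δ = sin φ₁ sin φ₂ + cos φ₁ cos φ₂ cos Δλ, the central angle is δ ≈ 0.137 rad (7.8°).
Interpolate at f = 3/5 with slerp weights a = sin((1−f)δ)/sin δ ≈ 0.401, b = sin(fδ)/sin δ ≈ 0.601.
p = a·p₁ + b·p₂ ≈ (-0.460, 0.692, 0.556); φ = arcsin(p_z) ≈ 33.79°, λ = atan2(p_y, p_x) ≈ 123.60°.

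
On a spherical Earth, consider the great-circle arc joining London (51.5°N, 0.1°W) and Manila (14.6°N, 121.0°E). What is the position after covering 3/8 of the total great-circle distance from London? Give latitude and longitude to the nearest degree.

Write both endpoints as unit vectors p₁, p₂ with components (cos φ cos λ, cos φ sin λ, sin φ).
The central angle between the endpoints is δ = arccos(p₁·p₂) ≈ 1.685 rad (96.5°).
Interpolate at f = 3/8 with slerp weights a = sin((1−f)δ)/sin δ ≈ 0.875, b = sin(fδ)/sin δ ≈ 0.595.
p = a·p₁ + b·p₂ ≈ (0.248, 0.492, 0.834); φ = arcsin(p_z) ≈ 56.55°, λ = atan2(p_y, p_x) ≈ 63.24°.

≈ 57°N, 63°E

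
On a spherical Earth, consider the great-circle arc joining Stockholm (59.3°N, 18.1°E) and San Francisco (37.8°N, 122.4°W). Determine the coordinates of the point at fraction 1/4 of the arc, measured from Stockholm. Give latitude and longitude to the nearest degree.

From cos δ = sin φ₁ sin φ₂ + cos φ₁ cos φ₂ cos Δλ, the central angle is δ ≈ 1.353 rad (77.5°).
Interpolate at f = 1/4 with slerp weights a = sin((1−f)δ)/sin δ ≈ 0.870, b = sin(fδ)/sin δ ≈ 0.340.
p = a·p₁ + b·p₂ ≈ (0.278, -0.089, 0.956); φ = arcsin(p_z) ≈ 73.02°, λ = atan2(p_y, p_x) ≈ -17.70°.

≈ 73°N, 18°W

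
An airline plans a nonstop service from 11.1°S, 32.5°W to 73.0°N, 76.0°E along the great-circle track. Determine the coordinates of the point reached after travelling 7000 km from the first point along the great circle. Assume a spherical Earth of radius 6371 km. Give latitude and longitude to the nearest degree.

≈ 49°N, 10°W

From cos δ = sin φ₁ sin φ₂ + cos φ₁ cos φ₂ cos Δλ, the central angle is δ ≈ 1.850 rad (106.0°). The total great-circle distance is δ·R ≈ 1.850 × 6371 ≈ 11783 km, so the target fraction is f = 7000/11783 ≈ 0.594.
Interpolate at f ≈ 0.594 with slerp weights a = sin((1−f)δ)/sin δ ≈ 0.710, b = sin(fδ)/sin δ ≈ 0.926.
p = a·p₁ + b·p₂ ≈ (0.653, -0.111, 0.749); φ = arcsin(p_z) ≈ 48.53°, λ = atan2(p_y, p_x) ≈ -9.68°.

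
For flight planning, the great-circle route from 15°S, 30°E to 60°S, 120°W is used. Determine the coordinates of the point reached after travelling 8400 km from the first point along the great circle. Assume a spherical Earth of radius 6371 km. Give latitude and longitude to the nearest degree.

Write both endpoints as unit vectors p₁, p₂ with components (cos φ cos λ, cos φ sin λ, sin φ).
The central angle between the endpoints is δ = arccos(p₁·p₂) ≈ 1.766 rad (101.2°). The total great-circle distance is δ·R ≈ 1.766 × 6371 ≈ 11252 km, so the target fraction is f = 8400/11252 ≈ 0.747.
Interpolate at f ≈ 0.747 with slerp weights a = sin((1−f)δ)/sin δ ≈ 0.441, b = sin(fδ)/sin δ ≈ 0.987.
p = a·p₁ + b·p₂ ≈ (0.122, -0.214, -0.969); φ = arcsin(p_z) ≈ -75.71°, λ = atan2(p_y, p_x) ≈ -60.28°.

≈ 76°S, 60°W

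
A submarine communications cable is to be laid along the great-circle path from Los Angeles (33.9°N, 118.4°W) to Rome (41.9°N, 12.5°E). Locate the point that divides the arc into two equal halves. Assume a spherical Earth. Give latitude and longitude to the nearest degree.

The haversine formula gives a central angle δ ≈ 1.603 rad (91.8°) between the endpoints.
Interpolate at f = 1/2 with slerp weights a = sin((1−f)δ)/sin δ ≈ 0.719, b = sin(fδ)/sin δ ≈ 0.719.
p = a·p₁ + b·p₂ ≈ (0.239, -0.409, 0.881); φ = arcsin(p_z) ≈ 61.74°, λ = atan2(p_y, p_x) ≈ -59.75°.

≈ 62°N, 60°W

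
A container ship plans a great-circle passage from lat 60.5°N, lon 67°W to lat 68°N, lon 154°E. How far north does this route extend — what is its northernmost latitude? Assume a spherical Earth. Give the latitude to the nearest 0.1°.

≈ 80.6°N

The great circle lies in the plane with unit normal n̂ = (p₁ × p₂)/|p₁ × p₂|.
Here n̂_z ≈ -0.163; the vertex latitude is φ_max = arccos|n̂_z| ≈ 80.6°.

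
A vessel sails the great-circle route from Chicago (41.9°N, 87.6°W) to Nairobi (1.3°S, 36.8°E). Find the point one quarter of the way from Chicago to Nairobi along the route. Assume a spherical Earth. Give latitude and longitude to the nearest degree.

From cos δ = sin φ₁ sin φ₂ + cos φ₁ cos φ₂ cos Δλ, the central angle is δ ≈ 2.021 rad (115.8°).
Interpolate at f = 1/4 with slerp weights a = sin((1−f)δ)/sin δ ≈ 1.109, b = sin(fδ)/sin δ ≈ 0.538.
p = a·p₁ + b·p₂ ≈ (0.465, -0.503, 0.729); φ = arcsin(p_z) ≈ 46.77°, λ = atan2(p_y, p_x) ≈ -47.23°.

≈ (47°N, 47°W)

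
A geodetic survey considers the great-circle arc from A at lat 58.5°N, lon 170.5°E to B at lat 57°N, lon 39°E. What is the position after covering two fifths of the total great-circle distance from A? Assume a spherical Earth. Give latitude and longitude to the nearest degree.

Convert each endpoint to a unit vector on the sphere (x = cos φ cos λ, y = cos φ sin λ, z = sin φ).
The central angle between the endpoints is δ = arccos(p₁·p₂) ≈ 1.016 rad (58.2°).
Interpolate at f = 2/5 with slerp weights a = sin((1−f)δ)/sin δ ≈ 0.674, b = sin(fδ)/sin δ ≈ 0.465.
p = a·p₁ + b·p₂ ≈ (-0.150, 0.218, 0.964); φ = arcsin(p_z) ≈ 74.67°, λ = atan2(p_y, p_x) ≈ 124.64°.

≈ lat 75°N, lon 125°E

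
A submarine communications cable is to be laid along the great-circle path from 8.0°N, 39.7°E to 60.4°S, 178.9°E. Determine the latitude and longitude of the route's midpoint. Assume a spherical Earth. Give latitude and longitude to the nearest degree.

≈ 46°S, 67°E

The haversine formula gives a central angle δ ≈ 2.084 rad (119.4°) between the endpoints.
Interpolate at f = 1/2 with slerp weights a = sin((1−f)δ)/sin δ ≈ 0.991, b = sin(fδ)/sin δ ≈ 0.991.
p = a·p₁ + b·p₂ ≈ (0.266, 0.637, -0.724); φ = arcsin(p_z) ≈ -46.39°, λ = atan2(p_y, p_x) ≈ 67.34°.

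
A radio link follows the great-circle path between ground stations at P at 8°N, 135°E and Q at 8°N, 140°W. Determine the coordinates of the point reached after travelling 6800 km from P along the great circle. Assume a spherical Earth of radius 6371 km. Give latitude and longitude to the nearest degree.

≈ 10°N, 163°W

Write both endpoints as unit vectors p₁, p₂ with components (cos φ cos λ, cos φ sin λ, sin φ).
The central angle between the endpoints is δ = arccos(p₁·p₂) ≈ 1.466 rad (84.0°). The total great-circle distance is δ·R ≈ 1.466 × 6371 ≈ 9338 km, so the target fraction is f = 6800/9338 ≈ 0.728.
Interpolate at f ≈ 0.728 with slerp weights a = sin((1−f)δ)/sin δ ≈ 0.390, b = sin(fδ)/sin δ ≈ 0.881.
p = a·p₁ + b·p₂ ≈ (-0.941, -0.287, 0.177); φ = arcsin(p_z) ≈ 10.19°, λ = atan2(p_y, p_x) ≈ -163.02°.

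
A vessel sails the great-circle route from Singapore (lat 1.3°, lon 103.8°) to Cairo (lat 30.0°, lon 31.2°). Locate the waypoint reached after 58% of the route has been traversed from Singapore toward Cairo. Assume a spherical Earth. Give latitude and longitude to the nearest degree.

The haversine formula gives a central angle δ ≈ 1.297 rad (74.3°) between the endpoints.
Interpolate at f = 0.58 with slerp weights a = sin((1−f)δ)/sin δ ≈ 0.538, b = sin(fδ)/sin δ ≈ 0.710.
p = a·p₁ + b·p₂ ≈ (0.397, 0.841, 0.367); φ = arcsin(p_z) ≈ 21.54°, λ = atan2(p_y, p_x) ≈ 64.71°.

≈ lat 22°, lon 65°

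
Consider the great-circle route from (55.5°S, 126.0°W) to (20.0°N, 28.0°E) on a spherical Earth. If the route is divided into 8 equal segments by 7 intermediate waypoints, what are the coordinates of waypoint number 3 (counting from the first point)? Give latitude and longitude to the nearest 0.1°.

Convert each endpoint to a unit vector on the sphere (x = cos φ cos λ, y = cos φ sin λ, z = sin φ).
The central angle between the endpoints is δ = arccos(p₁·p₂) ≈ 2.434 rad (139.5°).
Interpolate at f = 3/8 with slerp weights a = sin((1−f)δ)/sin δ ≈ 1.537, b = sin(fδ)/sin δ ≈ 1.218.
p = a·p₁ + b·p₂ ≈ (0.499, -0.167, -0.850); φ = arcsin(p_z) ≈ -58.26°, λ = atan2(p_y, p_x) ≈ -18.53°.

≈ (58.3°S, 18.5°W)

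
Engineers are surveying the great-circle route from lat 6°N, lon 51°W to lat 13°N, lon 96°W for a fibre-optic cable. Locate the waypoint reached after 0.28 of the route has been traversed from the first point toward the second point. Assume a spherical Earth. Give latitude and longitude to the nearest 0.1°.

The haversine formula gives a central angle δ ≈ 0.783 rad (44.9°) between the endpoints.
Interpolate at f = 0.28 with slerp weights a = sin((1−f)δ)/sin δ ≈ 0.758, b = sin(fδ)/sin δ ≈ 0.308.
p = a·p₁ + b·p₂ ≈ (0.443, -0.884, 0.149); φ = arcsin(p_z) ≈ 8.54°, λ = atan2(p_y, p_x) ≈ -63.40°.

≈ lat 8.5°N, lon 63.4°W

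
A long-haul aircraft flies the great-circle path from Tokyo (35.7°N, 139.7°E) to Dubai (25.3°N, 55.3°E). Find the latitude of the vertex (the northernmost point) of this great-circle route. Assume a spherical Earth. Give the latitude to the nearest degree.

≈ 40°N

The great circle lies in the plane with unit normal n̂ = (p₁ × p₂)/|p₁ × p₂|.
Here n̂_z ≈ -0.772; the vertex latitude is φ_max = arccos|n̂_z| ≈ 39.5°.
Check via Clairaut: cos φ_max = |cos φ₁| · sin C = cos(35.7°)·sin(71.8°) ≈ 0.772, again giving ≈ 39.5°.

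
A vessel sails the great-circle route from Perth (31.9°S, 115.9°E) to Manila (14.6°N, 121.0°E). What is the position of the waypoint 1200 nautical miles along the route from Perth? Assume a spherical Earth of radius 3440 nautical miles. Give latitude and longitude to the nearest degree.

≈ (12°S, 118°E)

Convert each endpoint to a unit vector on the sphere (x = cos φ cos λ, y = cos φ sin λ, z = sin φ).
The central angle between the endpoints is δ = arccos(p₁·p₂) ≈ 0.816 rad (46.8°). The total great-circle distance is δ·R ≈ 0.816 × 3440 ≈ 2807 nmi, so the target fraction is f = 1200/2807 ≈ 0.427.
Interpolate at f ≈ 0.427 with slerp weights a = sin((1−f)δ)/sin δ ≈ 0.618, b = sin(fδ)/sin δ ≈ 0.469.
p = a·p₁ + b·p₂ ≈ (-0.463, 0.861, -0.208); φ = arcsin(p_z) ≈ -12.03°, λ = atan2(p_y, p_x) ≈ 118.27°.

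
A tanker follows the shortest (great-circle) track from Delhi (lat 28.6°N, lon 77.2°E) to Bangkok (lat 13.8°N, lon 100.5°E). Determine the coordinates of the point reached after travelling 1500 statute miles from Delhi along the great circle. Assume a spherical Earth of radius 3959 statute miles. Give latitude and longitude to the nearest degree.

Convert each endpoint to a unit vector on the sphere (x = cos φ cos λ, y = cos φ sin λ, z = sin φ).
The central angle between the endpoints is δ = arccos(p₁·p₂) ≈ 0.457 rad (26.2°). The total great-circle distance is δ·R ≈ 0.457 × 3959 ≈ 1810 mi, so the target fraction is f = 1500/1810 ≈ 0.829.
Interpolate at f ≈ 0.829 with slerp weights a = sin((1−f)δ)/sin δ ≈ 0.177, b = sin(fδ)/sin δ ≈ 0.838.
p = a·p₁ + b·p₂ ≈ (-0.114, 0.952, 0.285); φ = arcsin(p_z) ≈ 16.54°, λ = atan2(p_y, p_x) ≈ 96.82°.

≈ lat 17°N, lon 97°E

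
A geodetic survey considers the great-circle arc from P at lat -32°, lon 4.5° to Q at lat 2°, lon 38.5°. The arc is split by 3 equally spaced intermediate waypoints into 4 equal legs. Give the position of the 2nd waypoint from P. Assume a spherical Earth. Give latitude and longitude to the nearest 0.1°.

≈ lat -15.6°, lon 22.9°

Write both endpoints as unit vectors p₁, p₂ with components (cos φ cos λ, cos φ sin λ, sin φ).
The central angle between the endpoints is δ = arccos(p₁·p₂) ≈ 0.817 rad (46.8°).
Interpolate at f = 2/4 with slerp weights a = sin((1−f)δ)/sin δ ≈ 0.545, b = sin(fδ)/sin δ ≈ 0.545.
p = a·p₁ + b·p₂ ≈ (0.887, 0.375, -0.270); φ = arcsin(p_z) ≈ -15.65°, λ = atan2(p_y, p_x) ≈ 22.93°.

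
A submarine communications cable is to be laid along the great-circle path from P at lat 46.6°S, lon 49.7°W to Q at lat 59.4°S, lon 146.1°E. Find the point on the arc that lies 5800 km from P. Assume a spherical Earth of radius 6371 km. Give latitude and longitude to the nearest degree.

≈ lat 79°S, lon 168°E

Write both endpoints as unit vectors p₁, p₂ with components (cos φ cos λ, cos φ sin λ, sin φ).
The central angle between the endpoints is δ = arccos(p₁·p₂) ≈ 1.278 rad (73.2°). The total great-circle distance is δ·R ≈ 1.278 × 6371 ≈ 8141 km, so the target fraction is f = 5800/8141 ≈ 0.712.
Interpolate at f ≈ 0.712 with slerp weights a = sin((1−f)δ)/sin δ ≈ 0.375, b = sin(fδ)/sin δ ≈ 0.825.
p = a·p₁ + b·p₂ ≈ (-0.182, 0.038, -0.983); φ = arcsin(p_z) ≈ -79.30°, λ = atan2(p_y, p_x) ≈ 168.31°.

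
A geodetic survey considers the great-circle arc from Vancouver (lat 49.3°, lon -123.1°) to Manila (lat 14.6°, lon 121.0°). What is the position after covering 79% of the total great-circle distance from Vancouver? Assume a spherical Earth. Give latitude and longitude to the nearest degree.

≈ lat 30°, lon 134°

Convert each endpoint to a unit vector on the sphere (x = cos φ cos λ, y = cos φ sin λ, z = sin φ).
The central angle between the endpoints is δ = arccos(p₁·p₂) ≈ 1.655 rad (94.8°).
Interpolate at f = 0.79 with slerp weights a = sin((1−f)δ)/sin δ ≈ 0.342, b = sin(fδ)/sin δ ≈ 0.969.
p = a·p₁ + b·p₂ ≈ (-0.605, 0.617, 0.503); φ = arcsin(p_z) ≈ 30.23°, λ = atan2(p_y, p_x) ≈ 134.42°.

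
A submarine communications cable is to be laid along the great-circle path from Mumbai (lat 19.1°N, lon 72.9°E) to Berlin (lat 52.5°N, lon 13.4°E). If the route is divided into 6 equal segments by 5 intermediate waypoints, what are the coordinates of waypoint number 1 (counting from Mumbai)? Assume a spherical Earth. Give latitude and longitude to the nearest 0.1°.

Convert each endpoint to a unit vector on the sphere (x = cos φ cos λ, y = cos φ sin λ, z = sin φ).
The central angle between the endpoints is δ = arccos(p₁·p₂) ≈ 0.987 rad (56.5°).
Interpolate at f = 1/6 with slerp weights a = sin((1−f)δ)/sin δ ≈ 0.878, b = sin(fδ)/sin δ ≈ 0.196.
p = a·p₁ + b·p₂ ≈ (0.360, 0.821, 0.443); φ = arcsin(p_z) ≈ 26.30°, λ = atan2(p_y, p_x) ≈ 66.31°.

≈ lat 26.3°N, lon 66.3°E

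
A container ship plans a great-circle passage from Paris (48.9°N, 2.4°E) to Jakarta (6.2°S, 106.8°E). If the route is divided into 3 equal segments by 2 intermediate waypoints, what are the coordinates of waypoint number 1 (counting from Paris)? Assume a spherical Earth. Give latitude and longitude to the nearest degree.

≈ 42°N, 52°E

Write both endpoints as unit vectors p₁, p₂ with components (cos φ cos λ, cos φ sin λ, sin φ).
The central angle between the endpoints is δ = arccos(p₁·p₂) ≈ 1.817 rad (104.1°).
Interpolate at f = 1/3 with slerp weights a = sin((1−f)δ)/sin δ ≈ 0.965, b = sin(fδ)/sin δ ≈ 0.587.
p = a·p₁ + b·p₂ ≈ (0.465, 0.585, 0.664); φ = arcsin(p_z) ≈ 41.61°, λ = atan2(p_y, p_x) ≈ 51.52°.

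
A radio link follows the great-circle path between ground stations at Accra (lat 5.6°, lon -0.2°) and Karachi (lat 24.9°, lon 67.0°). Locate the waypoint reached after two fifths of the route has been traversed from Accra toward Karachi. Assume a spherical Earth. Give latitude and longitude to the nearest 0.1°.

The haversine formula gives a central angle δ ≈ 1.169 rad (67.0°) between the endpoints.
Interpolate at f = 2/5 with slerp weights a = sin((1−f)δ)/sin δ ≈ 0.701, b = sin(fδ)/sin δ ≈ 0.490.
p = a·p₁ + b·p₂ ≈ (0.871, 0.407, 0.275); φ = arcsin(p_z) ≈ 15.94°, λ = atan2(p_y, p_x) ≈ 25.01°.

≈ lat 15.9°, lon 25.0°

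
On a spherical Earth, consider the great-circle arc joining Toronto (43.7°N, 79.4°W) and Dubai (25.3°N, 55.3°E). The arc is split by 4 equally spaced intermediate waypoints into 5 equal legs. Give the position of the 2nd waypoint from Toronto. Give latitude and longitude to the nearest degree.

≈ 62°N, 17°W

Convert each endpoint to a unit vector on the sphere (x = cos φ cos λ, y = cos φ sin λ, z = sin φ).
The central angle between the endpoints is δ = arccos(p₁·p₂) ≈ 1.736 rad (99.5°).
Interpolate at f = 2/5 with slerp weights a = sin((1−f)δ)/sin δ ≈ 0.875, b = sin(fδ)/sin δ ≈ 0.649.
p = a·p₁ + b·p₂ ≈ (0.450, -0.140, 0.882); φ = arcsin(p_z) ≈ 61.87°, λ = atan2(p_y, p_x) ≈ -17.23°.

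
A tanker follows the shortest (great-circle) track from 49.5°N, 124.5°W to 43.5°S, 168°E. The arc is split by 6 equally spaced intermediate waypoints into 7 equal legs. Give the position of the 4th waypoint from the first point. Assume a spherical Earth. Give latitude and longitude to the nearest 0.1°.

Convert each endpoint to a unit vector on the sphere (x = cos φ cos λ, y = cos φ sin λ, z = sin φ).
The central angle between the endpoints is δ = arccos(p₁·p₂) ≈ 1.921 rad (110.1°).
Interpolate at f = 4/7 with slerp weights a = sin((1−f)δ)/sin δ ≈ 0.781, b = sin(fδ)/sin δ ≈ 0.948.
p = a·p₁ + b·p₂ ≈ (-0.960, -0.275, -0.059); φ = arcsin(p_z) ≈ -3.36°, λ = atan2(p_y, p_x) ≈ -164.01°.

≈ 3.4°S, 164.0°W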